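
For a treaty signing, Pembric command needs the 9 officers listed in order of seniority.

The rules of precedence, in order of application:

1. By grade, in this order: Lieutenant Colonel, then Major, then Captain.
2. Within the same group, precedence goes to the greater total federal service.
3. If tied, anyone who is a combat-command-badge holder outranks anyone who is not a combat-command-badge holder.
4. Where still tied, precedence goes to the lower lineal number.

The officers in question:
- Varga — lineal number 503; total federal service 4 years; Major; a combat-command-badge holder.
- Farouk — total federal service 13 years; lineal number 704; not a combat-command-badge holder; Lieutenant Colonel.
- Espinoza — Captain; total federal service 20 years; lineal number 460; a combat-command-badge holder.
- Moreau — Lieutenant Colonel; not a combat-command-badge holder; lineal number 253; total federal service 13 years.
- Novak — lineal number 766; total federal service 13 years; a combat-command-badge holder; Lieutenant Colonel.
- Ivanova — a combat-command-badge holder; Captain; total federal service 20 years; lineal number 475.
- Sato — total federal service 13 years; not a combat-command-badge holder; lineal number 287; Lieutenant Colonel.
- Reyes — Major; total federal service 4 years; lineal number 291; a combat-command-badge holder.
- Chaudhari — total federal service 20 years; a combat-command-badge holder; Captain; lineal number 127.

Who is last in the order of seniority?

Ivanova

By grade: Novak, Moreau, Sato and Farouk (Lieutenant Colonel); then Reyes and Varga (Major); then Chaudhari, Espinoza and Ivanova (Captain).
Novak, Moreau, Sato and Farouk all have total federal service 13 years, so the next rule applies.
Among Novak, Moreau, Sato and Farouk, a combat-command-badge holder before not a combat-command-badge holder: Novak (a combat-command-badge holder) before Moreau, Sato and Farouk (not a combat-command-badge holder).
Among Moreau, Sato and Farouk, by lineal number (lower first): Moreau (253) before Sato (287) before Farouk (704).
Reyes and Varga both have total federal service 4 years, so the next rule applies.
Reyes and Varga are each a combat-command-badge holder, so the next rule applies.
Among Reyes and Varga, by lineal number (lower first): Reyes (291) before Varga (503).
Chaudhari, Espinoza and Ivanova all have total federal service 20 years, so the next rule applies.
Chaudhari, Espinoza and Ivanova are each a combat-command-badge holder, so the next rule applies.
Among Chaudhari, Espinoza and Ivanova, by lineal number (lower first): Chaudhari (127) before Espinoza (460) before Ivanova (475).
Order: Novak, Moreau, Sato, Farouk, Reyes, Varga, Chaudhari, Espinoza, Ivanova.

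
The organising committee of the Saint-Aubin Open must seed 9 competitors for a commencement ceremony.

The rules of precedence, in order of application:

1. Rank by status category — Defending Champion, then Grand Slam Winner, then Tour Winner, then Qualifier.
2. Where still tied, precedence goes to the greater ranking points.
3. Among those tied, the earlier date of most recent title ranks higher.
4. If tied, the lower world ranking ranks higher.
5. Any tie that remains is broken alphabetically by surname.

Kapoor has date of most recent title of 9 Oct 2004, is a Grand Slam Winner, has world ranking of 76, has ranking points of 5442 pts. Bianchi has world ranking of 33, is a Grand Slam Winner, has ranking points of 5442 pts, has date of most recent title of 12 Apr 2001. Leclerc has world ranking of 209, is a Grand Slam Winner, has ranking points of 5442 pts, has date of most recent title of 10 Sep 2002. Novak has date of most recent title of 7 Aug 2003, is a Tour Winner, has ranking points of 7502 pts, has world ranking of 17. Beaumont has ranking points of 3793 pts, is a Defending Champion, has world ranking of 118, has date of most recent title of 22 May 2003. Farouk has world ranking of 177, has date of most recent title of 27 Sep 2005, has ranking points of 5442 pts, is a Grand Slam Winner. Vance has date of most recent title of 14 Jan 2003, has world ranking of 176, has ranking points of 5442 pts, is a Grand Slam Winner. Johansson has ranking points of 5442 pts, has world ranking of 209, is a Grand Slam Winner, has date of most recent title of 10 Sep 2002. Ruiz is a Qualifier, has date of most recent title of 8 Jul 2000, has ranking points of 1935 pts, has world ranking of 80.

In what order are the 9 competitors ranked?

By status category: Beaumont (Defending Champion); then Bianchi, Johansson, Leclerc, Vance, Kapoor and Farouk (Grand Slam Winner); then Novak (Tour Winner); then Ruiz (Qualifier).
Bianchi, Johansson, Leclerc, Vance, Kapoor and Farouk all have ranking points 5442 pts, so the next rule applies.
Among Bianchi, Johansson, Leclerc, Vance, Kapoor and Farouk, by date of most recent title (earlier first): Bianchi (12 Apr 2001) before Johansson and Leclerc (10 Sep 2002) before Vance (14 Jan 2003) before Kapoor (9 Oct 2004) before Farouk (27 Sep 2005).
Johansson and Leclerc both have world ranking 209, so the next rule applies.
Among Johansson and Leclerc, alphabetically by surname: Johansson before Leclerc.
Full order: Beaumont, Bianchi, Johansson, Leclerc, Vance, Kapoor, Farouk, Novak, Ruiz.

Beaumont, Bianchi, Johansson, Leclerc, Vance, Kapoor, Farouk, Novak, Ruiz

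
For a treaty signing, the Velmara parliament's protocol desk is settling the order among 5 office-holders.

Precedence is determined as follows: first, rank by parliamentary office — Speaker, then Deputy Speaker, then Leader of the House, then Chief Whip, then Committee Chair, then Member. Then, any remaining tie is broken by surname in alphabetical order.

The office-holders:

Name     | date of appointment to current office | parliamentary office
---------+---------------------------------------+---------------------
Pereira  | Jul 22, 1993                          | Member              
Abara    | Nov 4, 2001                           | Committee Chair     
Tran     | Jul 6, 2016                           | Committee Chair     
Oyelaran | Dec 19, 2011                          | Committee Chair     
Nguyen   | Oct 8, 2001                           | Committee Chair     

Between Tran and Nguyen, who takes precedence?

Nguyen

By parliamentary office: Abara, Nguyen, Oyelaran and Tran (Committee Chair); then Pereira (Member).
Among Abara, Nguyen, Oyelaran and Tran, alphabetically by surname: Abara before Nguyen before Oyelaran before Tran.
So Nguyen takes precedence.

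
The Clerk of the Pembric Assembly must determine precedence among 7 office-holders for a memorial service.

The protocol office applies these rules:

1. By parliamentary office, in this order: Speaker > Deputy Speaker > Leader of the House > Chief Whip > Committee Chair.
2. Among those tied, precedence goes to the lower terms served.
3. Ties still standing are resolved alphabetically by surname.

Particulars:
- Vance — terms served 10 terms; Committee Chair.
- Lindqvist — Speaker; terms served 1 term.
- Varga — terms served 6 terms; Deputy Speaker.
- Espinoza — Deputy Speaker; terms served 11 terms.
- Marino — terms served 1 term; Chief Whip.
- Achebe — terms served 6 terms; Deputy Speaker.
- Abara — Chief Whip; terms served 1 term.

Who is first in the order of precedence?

By parliamentary office: Lindqvist (Speaker); then Achebe, Varga and Espinoza (Deputy Speaker); then Abara and Marino (Chief Whip); then Vance (Committee Chair).
Among Achebe, Varga and Espinoza, by terms served (lower first): Achebe and Varga (6 terms) before Espinoza (11 terms).
Among Achebe and Varga, alphabetically by surname: Achebe before Varga.
Abara and Marino both have terms served 1 term, so the next rule applies.
Among Abara and Marino, alphabetically by surname: Abara before Marino.
Order: Lindqvist, Achebe, Varga, Espinoza, Abara, Marino, Vance.

Lindqvist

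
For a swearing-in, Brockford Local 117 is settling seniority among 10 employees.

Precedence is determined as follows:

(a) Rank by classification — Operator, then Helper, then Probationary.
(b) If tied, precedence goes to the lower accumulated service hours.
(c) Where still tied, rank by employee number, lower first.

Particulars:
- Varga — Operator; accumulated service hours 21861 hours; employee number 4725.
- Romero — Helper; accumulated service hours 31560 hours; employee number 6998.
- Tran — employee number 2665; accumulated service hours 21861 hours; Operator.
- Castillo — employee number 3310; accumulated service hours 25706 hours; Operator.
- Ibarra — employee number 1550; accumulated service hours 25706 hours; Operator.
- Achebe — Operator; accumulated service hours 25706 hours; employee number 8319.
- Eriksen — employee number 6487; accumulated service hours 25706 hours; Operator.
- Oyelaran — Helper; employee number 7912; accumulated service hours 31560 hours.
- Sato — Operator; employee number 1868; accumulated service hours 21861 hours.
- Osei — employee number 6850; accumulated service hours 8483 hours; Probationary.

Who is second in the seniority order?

By classification: Sato, Tran, Varga, Ibarra, Castillo, Eriksen and Achebe (Operator); then Romero and Oyelaran (Helper); then Osei (Probationary).
Among Sato, Tran, Varga, Ibarra, Castillo, Eriksen and Achebe, by accumulated service hours (lower first): Sato, Tran and Varga (21861 hours) before Ibarra, Castillo, Eriksen and Achebe (25706 hours).
Among Sato, Tran and Varga, by employee number (lower first): Sato (1868) before Tran (2665) before Varga (4725).
Among Ibarra, Castillo, Eriksen and Achebe, by employee number (lower first): Ibarra (1550) before Castillo (3310) before Eriksen (6487) before Achebe (8319).
Romero and Oyelaran both have accumulated service hours 31560 hours, so the next rule applies.
Among Romero and Oyelaran, by employee number (lower first): Romero (6998) before Oyelaran (7912).
Order: Sato, Tran, Varga, Ibarra, Castillo, Eriksen, Achebe, Romero, Oyelaran, Osei.

Tran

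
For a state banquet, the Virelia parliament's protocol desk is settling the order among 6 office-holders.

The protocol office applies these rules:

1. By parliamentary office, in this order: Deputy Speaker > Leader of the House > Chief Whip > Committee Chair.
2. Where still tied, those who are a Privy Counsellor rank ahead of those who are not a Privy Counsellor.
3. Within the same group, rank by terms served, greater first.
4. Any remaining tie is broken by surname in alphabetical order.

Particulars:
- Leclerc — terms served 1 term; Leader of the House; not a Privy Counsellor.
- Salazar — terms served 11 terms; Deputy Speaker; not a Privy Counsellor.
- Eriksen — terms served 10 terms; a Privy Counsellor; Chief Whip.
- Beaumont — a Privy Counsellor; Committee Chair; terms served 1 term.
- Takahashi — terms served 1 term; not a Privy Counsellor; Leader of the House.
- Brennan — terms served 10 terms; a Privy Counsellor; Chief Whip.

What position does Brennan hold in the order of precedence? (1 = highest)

By parliamentary office: Salazar (Deputy Speaker); then Leclerc and Takahashi (Leader of the House); then Brennan and Eriksen (Chief Whip); then Beaumont (Committee Chair).
Leclerc and Takahashi are each not a Privy Counsellor, so the next rule applies.
Leclerc and Takahashi both have terms served 1 term, so the next rule applies.
Among Leclerc and Takahashi, alphabetically by surname: Leclerc before Takahashi.
Brennan and Eriksen are each a Privy Counsellor, so the next rule applies.
Brennan and Eriksen both have terms served 10 terms, so the next rule applies.
Among Brennan and Eriksen, alphabetically by surname: Brennan before Eriksen.
Order: Salazar, Leclerc, Takahashi, Brennan, Eriksen, Beaumont. So position 4.

4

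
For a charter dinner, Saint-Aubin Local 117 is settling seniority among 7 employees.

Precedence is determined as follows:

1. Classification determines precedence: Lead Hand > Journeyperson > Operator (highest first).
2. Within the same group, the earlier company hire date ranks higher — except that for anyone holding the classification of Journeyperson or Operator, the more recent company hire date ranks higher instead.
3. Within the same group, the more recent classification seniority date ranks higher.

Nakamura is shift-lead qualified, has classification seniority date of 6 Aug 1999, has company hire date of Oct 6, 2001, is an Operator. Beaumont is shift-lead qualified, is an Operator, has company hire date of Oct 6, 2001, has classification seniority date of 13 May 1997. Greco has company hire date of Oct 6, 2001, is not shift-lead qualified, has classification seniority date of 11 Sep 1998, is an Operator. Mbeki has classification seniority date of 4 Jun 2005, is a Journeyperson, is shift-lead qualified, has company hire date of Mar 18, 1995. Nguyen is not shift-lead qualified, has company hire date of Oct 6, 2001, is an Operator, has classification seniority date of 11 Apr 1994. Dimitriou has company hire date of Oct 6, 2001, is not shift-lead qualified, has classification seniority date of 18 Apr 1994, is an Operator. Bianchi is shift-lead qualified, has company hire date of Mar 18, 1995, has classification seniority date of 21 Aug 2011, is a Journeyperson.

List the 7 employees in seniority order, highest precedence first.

Bianchi, Mbeki, Nakamura, Greco, Beaumont, Dimitriou, Nguyen

By classification: Bianchi and Mbeki (Journeyperson); then Nakamura, Greco, Beaumont, Dimitriou and Nguyen (Operator).
Bianchi and Mbeki both have company hire date Mar 18, 1995, so the next rule applies.
Among Bianchi and Mbeki, by classification seniority date (later first): Bianchi (21 Aug 2011) before Mbeki (4 Jun 2005).
Nakamura, Greco, Beaumont, Dimitriou and Nguyen all have company hire date Oct 6, 2001, so the next rule applies.
Among Nakamura, Greco, Beaumont, Dimitriou and Nguyen, by classification seniority date (later first): Nakamura (6 Aug 1999) before Greco (11 Sep 1998) before Beaumont (13 May 1997) before Dimitriou (18 Apr 1994) before Nguyen (11 Apr 1994).
Full order: Bianchi, Mbeki, Nakamura, Greco, Beaumont, Dimitriou, Nguyen.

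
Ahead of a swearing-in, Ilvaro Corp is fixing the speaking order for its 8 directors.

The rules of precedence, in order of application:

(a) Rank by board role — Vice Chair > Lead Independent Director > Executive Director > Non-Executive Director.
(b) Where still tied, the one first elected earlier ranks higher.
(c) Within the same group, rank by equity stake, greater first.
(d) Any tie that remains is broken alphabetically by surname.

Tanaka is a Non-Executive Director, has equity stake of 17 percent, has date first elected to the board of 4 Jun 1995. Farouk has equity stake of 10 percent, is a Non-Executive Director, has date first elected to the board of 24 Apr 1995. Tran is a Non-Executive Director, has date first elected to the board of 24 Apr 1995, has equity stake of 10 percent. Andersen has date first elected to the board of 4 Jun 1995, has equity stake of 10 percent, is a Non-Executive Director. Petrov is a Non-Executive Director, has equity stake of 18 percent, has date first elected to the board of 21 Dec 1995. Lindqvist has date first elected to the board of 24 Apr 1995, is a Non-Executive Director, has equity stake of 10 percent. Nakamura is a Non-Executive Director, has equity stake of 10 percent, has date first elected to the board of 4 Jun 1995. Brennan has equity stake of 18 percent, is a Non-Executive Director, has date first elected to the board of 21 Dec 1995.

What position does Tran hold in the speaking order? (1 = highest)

By board role: Farouk, Lindqvist, Tran, Tanaka, Andersen, Nakamura, Brennan and Petrov (Non-Executive Director).
Among Farouk, Lindqvist, Tran, Tanaka, Andersen, Nakamura, Brennan and Petrov, by date first elected to the board (earlier first): Farouk, Lindqvist and Tran (24 Apr 1995) before Tanaka, Andersen and Nakamura (4 Jun 1995) before Brennan and Petrov (21 Dec 1995).
Farouk, Lindqvist and Tran all have equity stake 10 percent, so the next rule applies.
Among Farouk, Lindqvist and Tran, alphabetically by surname: Farouk before Lindqvist before Tran.
Among Tanaka, Andersen and Nakamura, by equity stake (higher first): Tanaka (17 percent) before Andersen and Nakamura (10 percent).
Among Andersen and Nakamura, alphabetically by surname: Andersen before Nakamura.
Brennan and Petrov both have equity stake 18 percent, so the next rule applies.
Among Brennan and Petrov, alphabetically by surname: Brennan before Petrov.
Order: Farouk, Lindqvist, Tran, Tanaka, Andersen, Nakamura, Brennan, Petrov. So position 3.

3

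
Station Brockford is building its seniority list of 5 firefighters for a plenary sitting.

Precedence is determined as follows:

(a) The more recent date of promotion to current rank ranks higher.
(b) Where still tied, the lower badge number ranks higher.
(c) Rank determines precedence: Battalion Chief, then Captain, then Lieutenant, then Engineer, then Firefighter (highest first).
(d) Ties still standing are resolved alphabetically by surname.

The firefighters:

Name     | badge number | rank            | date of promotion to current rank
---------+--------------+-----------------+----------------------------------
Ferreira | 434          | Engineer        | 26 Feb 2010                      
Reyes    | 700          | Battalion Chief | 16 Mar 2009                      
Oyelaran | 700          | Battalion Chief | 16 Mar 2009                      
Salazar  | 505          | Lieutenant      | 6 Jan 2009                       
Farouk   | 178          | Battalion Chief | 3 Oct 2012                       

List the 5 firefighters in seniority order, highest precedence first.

Farouk, Ferreira, Oyelaran, Reyes, Salazar

By date of promotion to current rank (later first): Farouk (3 Oct 2012); then Ferreira (26 Feb 2010); then Oyelaran and Reyes (both 16 Mar 2009); then Salazar (6 Jan 2009).
Oyelaran and Reyes both have badge number 700, so the next rule applies.
Oyelaran and Reyes are each Battalion Chief, so the next rule applies.
Among Oyelaran and Reyes, alphabetically by surname: Oyelaran before Reyes.
Full order: Farouk, Ferreira, Oyelaran, Reyes, Salazar.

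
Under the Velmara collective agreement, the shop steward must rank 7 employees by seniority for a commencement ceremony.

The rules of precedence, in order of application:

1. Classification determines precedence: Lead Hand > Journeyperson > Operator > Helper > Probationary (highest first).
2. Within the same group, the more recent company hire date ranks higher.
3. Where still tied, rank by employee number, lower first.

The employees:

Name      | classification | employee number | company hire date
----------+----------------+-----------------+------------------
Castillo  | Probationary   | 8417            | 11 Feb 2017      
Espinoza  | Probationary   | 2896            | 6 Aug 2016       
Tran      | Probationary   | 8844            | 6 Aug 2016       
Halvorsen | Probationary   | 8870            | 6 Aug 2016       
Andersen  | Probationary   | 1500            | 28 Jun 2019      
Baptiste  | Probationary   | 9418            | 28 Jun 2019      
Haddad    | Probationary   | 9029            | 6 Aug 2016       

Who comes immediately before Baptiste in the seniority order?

Andersen

By classification: Andersen, Baptiste, Castillo, Espinoza, Tran, Halvorsen and Haddad (Probationary).
Among Andersen, Baptiste, Castillo, Espinoza, Tran, Halvorsen and Haddad, by company hire date (later first): Andersen and Baptiste (28 Jun 2019) before Castillo (11 Feb 2017) before Espinoza, Tran, Halvorsen and Haddad (6 Aug 2016).
Among Andersen and Baptiste, by employee number (lower first): Andersen (1500) before Baptiste (9418).
Among Espinoza, Tran, Halvorsen and Haddad, by employee number (lower first): Espinoza (2896) before Tran (8844) before Halvorsen (8870) before Haddad (9029).
Order: Andersen, Baptiste, Castillo, Espinoza, Tran, Halvorsen, Haddad.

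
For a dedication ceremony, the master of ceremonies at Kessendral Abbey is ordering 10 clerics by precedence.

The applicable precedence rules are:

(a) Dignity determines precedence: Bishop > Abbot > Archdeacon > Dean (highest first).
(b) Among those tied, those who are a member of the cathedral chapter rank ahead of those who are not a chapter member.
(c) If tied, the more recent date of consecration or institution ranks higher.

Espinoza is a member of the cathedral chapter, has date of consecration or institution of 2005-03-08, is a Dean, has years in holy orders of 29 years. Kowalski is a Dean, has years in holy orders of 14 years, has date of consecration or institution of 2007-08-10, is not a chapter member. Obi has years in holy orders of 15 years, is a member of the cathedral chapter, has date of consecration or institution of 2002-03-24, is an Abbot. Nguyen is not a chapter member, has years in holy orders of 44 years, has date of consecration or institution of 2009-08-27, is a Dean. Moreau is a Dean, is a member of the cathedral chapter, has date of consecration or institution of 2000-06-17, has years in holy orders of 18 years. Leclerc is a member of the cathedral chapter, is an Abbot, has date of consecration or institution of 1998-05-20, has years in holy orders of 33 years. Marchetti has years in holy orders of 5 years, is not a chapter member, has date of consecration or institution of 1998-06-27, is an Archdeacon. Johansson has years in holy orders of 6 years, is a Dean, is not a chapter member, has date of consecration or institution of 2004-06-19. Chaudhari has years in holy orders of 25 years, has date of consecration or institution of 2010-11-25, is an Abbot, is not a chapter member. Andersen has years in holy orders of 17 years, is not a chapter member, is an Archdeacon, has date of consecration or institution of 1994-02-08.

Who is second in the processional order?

Leclerc

By dignity: Obi, Leclerc and Chaudhari (Abbot); then Marchetti and Andersen (Archdeacon); then Espinoza, Moreau, Nguyen, Kowalski and Johansson (Dean).
Among Obi, Leclerc and Chaudhari, a member of the cathedral chapter before not a chapter member: Obi and Leclerc (a member of the cathedral chapter) before Chaudhari (not a chapter member).
Among Obi and Leclerc, by date of consecration or institution (later first): Obi (2002-03-24) before Leclerc (1998-05-20).
Marchetti and Andersen are each not a chapter member, so the next rule applies.
Among Marchetti and Andersen, by date of consecration or institution (later first): Marchetti (1998-06-27) before Andersen (1994-02-08).
Among Espinoza, Moreau, Nguyen, Kowalski and Johansson, a member of the cathedral chapter before not a chapter member: Espinoza and Moreau (a member of the cathedral chapter) before Nguyen, Kowalski and Johansson (not a chapter member).
Among Espinoza and Moreau, by date of consecration or institution (later first): Espinoza (2005-03-08) before Moreau (2000-06-17).
Among Nguyen, Kowalski and Johansson, by date of consecration or institution (later first): Nguyen (2009-08-27) before Kowalski (2007-08-10) before Johansson (2004-06-19).
Order: Obi, Leclerc, Chaudhari, Marchetti, Andersen, Espinoza, Moreau, Nguyen, Kowalski, Johansson.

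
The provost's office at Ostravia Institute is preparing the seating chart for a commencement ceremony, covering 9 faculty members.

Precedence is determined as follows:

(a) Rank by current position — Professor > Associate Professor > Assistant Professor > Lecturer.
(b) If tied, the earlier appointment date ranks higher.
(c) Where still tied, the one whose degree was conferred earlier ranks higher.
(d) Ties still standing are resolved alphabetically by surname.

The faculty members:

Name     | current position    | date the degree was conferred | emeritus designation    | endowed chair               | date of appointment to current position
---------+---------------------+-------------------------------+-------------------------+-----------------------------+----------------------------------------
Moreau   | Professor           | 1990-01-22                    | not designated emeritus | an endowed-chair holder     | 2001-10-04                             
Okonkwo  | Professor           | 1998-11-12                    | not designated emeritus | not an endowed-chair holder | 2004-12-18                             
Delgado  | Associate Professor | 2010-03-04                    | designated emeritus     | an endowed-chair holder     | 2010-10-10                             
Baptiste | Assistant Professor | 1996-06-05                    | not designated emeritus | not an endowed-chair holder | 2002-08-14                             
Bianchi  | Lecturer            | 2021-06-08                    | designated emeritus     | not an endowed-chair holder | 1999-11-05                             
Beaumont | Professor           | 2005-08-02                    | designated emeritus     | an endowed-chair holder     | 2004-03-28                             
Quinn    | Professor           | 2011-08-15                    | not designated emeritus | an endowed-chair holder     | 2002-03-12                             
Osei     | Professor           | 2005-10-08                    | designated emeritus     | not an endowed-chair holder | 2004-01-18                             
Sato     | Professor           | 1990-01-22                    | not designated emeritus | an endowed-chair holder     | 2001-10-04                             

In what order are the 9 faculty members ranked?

Moreau, Sato, Quinn, Osei, Beaumont, Okonkwo, Delgado, Baptiste, Bianchi

By current position: Moreau, Sato, Quinn, Osei, Beaumont and Okonkwo (Professor); then Delgado (Associate Professor); then Baptiste (Assistant Professor); then Bianchi (Lecturer).
Among Moreau, Sato, Quinn, Osei, Beaumont and Okonkwo, by date of appointment to current position (earlier first): Moreau and Sato (2001-10-04) before Quinn (2002-03-12) before Osei (2004-01-18) before Beaumont (2004-03-28) before Okonkwo (2004-12-18).
Moreau and Sato both have date the degree was conferred 1990-01-22, so the next rule applies.
Among Moreau and Sato, alphabetically by surname: Moreau before Sato.
Full order: Moreau, Sato, Quinn, Osei, Beaumont, Okonkwo, Delgado, Baptiste, Bianchi.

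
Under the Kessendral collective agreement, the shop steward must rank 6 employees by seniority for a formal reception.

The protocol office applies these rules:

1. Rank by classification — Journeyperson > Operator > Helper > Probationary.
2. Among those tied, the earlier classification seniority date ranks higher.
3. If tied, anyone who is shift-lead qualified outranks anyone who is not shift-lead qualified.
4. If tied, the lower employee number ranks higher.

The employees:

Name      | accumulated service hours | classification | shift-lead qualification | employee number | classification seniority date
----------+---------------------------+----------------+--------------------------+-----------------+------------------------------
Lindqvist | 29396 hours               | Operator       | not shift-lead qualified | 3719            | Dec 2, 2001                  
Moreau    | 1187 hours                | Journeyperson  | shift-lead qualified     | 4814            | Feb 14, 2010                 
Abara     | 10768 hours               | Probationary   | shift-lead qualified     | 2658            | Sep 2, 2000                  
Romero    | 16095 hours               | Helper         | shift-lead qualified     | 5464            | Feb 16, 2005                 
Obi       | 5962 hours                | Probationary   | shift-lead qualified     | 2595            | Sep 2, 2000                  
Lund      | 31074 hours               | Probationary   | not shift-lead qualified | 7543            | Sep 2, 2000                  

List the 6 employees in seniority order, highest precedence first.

Moreau, Lindqvist, Romero, Obi, Abara, Lund

By classification: Moreau (Journeyperson); then Lindqvist (Operator); then Romero (Helper); then Obi, Abara and Lund (Probationary).
Obi, Abara and Lund all have classification seniority date Sep 2, 2000, so the next rule applies.
Among Obi, Abara and Lund, shift-lead qualified before not shift-lead qualified: Obi and Abara (shift-lead qualified) before Lund (not shift-lead qualified).
Among Obi and Abara, by employee number (lower first): Obi (2595) before Abara (2658).
Full order: Moreau, Lindqvist, Romero, Obi, Abara, Lund.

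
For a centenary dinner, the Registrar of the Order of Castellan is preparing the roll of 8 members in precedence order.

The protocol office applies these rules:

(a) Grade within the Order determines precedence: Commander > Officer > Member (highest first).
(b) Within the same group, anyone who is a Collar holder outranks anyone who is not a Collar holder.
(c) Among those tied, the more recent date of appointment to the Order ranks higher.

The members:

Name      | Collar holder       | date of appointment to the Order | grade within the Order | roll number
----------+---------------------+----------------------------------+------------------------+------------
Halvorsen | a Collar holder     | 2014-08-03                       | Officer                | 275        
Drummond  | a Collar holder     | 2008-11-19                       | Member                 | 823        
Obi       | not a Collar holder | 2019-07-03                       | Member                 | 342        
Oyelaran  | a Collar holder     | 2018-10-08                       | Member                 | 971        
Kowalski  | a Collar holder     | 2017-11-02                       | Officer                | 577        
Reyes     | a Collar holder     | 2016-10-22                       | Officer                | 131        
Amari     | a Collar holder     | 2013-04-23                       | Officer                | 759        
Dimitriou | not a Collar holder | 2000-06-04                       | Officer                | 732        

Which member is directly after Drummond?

By grade within the Order: Kowalski, Reyes, Halvorsen, Amari and Dimitriou (Officer); then Oyelaran, Drummond and Obi (Member).
Among Kowalski, Reyes, Halvorsen, Amari and Dimitriou, a Collar holder before not a Collar holder: Kowalski, Reyes, Halvorsen and Amari (a Collar holder) before Dimitriou (not a Collar holder).
Among Kowalski, Reyes, Halvorsen and Amari, by date of appointment to the Order (later first): Kowalski (2017-11-02) before Reyes (2016-10-22) before Halvorsen (2014-08-03) before Amari (2013-04-23).
Among Oyelaran, Drummond and Obi, a Collar holder before not a Collar holder: Oyelaran and Drummond (a Collar holder) before Obi (not a Collar holder).
Among Oyelaran and Drummond, by date of appointment to the Order (later first): Oyelaran (2018-10-08) before Drummond (2008-11-19).
Order: Kowalski, Reyes, Halvorsen, Amari, Dimitriou, Oyelaran, Drummond, Obi.

Obi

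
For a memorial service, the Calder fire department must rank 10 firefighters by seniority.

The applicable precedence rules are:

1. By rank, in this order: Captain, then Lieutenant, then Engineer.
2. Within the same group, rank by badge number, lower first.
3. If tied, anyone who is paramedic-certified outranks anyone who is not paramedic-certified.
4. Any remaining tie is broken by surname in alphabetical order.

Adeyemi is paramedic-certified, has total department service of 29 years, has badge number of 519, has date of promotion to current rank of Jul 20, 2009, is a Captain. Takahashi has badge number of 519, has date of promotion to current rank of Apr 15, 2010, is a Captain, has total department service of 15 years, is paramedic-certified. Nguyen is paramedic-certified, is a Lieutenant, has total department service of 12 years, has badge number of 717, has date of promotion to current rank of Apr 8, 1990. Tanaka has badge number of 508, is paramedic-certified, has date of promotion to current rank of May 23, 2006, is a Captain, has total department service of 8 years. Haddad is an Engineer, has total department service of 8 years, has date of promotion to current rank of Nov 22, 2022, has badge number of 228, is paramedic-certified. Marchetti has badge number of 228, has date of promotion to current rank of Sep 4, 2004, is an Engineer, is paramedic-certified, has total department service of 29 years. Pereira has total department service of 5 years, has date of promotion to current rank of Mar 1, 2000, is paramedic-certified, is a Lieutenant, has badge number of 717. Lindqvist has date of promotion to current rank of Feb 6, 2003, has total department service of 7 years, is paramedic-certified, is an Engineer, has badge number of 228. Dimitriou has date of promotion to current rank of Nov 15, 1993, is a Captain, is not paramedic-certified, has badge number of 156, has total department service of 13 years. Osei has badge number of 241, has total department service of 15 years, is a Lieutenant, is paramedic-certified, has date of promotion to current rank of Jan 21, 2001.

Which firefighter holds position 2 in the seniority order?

By rank: Dimitriou, Tanaka, Adeyemi and Takahashi (Captain); then Osei, Nguyen and Pereira (Lieutenant); then Haddad, Lindqvist and Marchetti (Engineer).
Among Dimitriou, Tanaka, Adeyemi and Takahashi, by badge number (lower first): Dimitriou (156) before Tanaka (508) before Adeyemi and Takahashi (519).
Adeyemi and Takahashi are each paramedic-certified, so the next rule applies.
Among Adeyemi and Takahashi, alphabetically by surname: Adeyemi before Takahashi.
Among Osei, Nguyen and Pereira, by badge number (lower first): Osei (241) before Nguyen and Pereira (717).
Nguyen and Pereira are each paramedic-certified, so the next rule applies.
Among Nguyen and Pereira, alphabetically by surname: Nguyen before Pereira.
Haddad, Lindqvist and Marchetti all have badge number 228, so the next rule applies.
Haddad, Lindqvist and Marchetti are each paramedic-certified, so the next rule applies.
Among Haddad, Lindqvist and Marchetti, alphabetically by surname: Haddad before Lindqvist before Marchetti.
Order: Dimitriou, Tanaka, Adeyemi, Takahashi, Osei, Nguyen, Pereira, Haddad, Lindqvist, Marchetti.

Tanaka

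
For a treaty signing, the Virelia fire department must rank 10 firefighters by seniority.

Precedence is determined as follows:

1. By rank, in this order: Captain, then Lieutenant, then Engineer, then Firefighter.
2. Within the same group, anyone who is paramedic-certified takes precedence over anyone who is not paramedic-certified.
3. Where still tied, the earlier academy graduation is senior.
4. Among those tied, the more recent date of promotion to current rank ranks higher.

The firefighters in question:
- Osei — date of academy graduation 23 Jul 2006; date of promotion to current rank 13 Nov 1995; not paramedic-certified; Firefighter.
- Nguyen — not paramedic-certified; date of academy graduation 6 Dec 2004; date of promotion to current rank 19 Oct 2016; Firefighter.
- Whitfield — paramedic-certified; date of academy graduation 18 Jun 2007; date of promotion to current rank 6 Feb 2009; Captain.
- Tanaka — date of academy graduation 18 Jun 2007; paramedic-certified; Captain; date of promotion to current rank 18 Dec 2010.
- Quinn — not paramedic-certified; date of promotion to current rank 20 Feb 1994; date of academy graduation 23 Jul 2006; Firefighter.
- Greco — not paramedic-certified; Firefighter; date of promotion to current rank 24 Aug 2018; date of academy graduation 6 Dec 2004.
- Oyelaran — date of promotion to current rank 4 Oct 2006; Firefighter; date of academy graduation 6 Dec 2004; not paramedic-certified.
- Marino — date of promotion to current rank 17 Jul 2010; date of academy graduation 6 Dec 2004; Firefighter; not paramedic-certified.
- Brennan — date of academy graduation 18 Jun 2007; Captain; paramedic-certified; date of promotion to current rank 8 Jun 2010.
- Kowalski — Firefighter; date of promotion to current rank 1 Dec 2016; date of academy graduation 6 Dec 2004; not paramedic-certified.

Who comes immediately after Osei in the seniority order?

Quinn

By rank: Tanaka, Brennan and Whitfield (Captain); then Greco, Kowalski, Nguyen, Marino, Oyelaran, Osei and Quinn (Firefighter).
Tanaka, Brennan and Whitfield are each paramedic-certified, so the next rule applies.
Tanaka, Brennan and Whitfield all have date of academy graduation 18 Jun 2007, so the next rule applies.
Among Tanaka, Brennan and Whitfield, by date of promotion to current rank (later first): Tanaka (18 Dec 2010) before Brennan (8 Jun 2010) before Whitfield (6 Feb 2009).
Greco, Kowalski, Nguyen, Marino, Oyelaran, Osei and Quinn are each not paramedic-certified, so the next rule applies.
Among Greco, Kowalski, Nguyen, Marino, Oyelaran, Osei and Quinn, by date of academy graduation (earlier first): Greco, Kowalski, Nguyen, Marino and Oyelaran (6 Dec 2004) before Osei and Quinn (23 Jul 2006).
Among Greco, Kowalski, Nguyen, Marino and Oyelaran, by date of promotion to current rank (later first): Greco (24 Aug 2018) before Kowalski (1 Dec 2016) before Nguyen (19 Oct 2016) before Marino (17 Jul 2010) before Oyelaran (4 Oct 2006).
Among Osei and Quinn, by date of promotion to current rank (later first): Osei (13 Nov 1995) before Quinn (20 Feb 1994).
Order: Tanaka, Brennan, Whitfield, Greco, Kowalski, Nguyen, Marino, Oyelaran, Osei, Quinn.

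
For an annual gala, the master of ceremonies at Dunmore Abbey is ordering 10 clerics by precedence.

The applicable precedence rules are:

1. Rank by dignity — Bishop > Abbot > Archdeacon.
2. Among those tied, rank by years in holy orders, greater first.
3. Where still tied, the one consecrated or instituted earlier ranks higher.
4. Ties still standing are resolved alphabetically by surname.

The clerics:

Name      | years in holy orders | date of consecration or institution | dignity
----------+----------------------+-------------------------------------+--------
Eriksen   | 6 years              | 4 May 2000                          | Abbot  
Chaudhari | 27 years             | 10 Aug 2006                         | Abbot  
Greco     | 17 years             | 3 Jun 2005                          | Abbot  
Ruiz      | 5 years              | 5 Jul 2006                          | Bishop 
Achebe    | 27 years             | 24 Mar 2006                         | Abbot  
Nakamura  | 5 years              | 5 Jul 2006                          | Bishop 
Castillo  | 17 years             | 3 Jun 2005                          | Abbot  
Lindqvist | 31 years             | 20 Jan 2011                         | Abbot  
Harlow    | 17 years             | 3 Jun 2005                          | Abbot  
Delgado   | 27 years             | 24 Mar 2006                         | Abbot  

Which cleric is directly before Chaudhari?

Delgado

By dignity: Nakamura and Ruiz (Bishop); then Lindqvist, Achebe, Delgado, Chaudhari, Castillo, Greco, Harlow and Eriksen (Abbot).
Nakamura and Ruiz both have years in holy orders 5 years, so the next rule applies.
Nakamura and Ruiz both have date of consecration or institution 5 Jul 2006, so the next rule applies.
Among Nakamura and Ruiz, alphabetically by surname: Nakamura before Ruiz.
Among Lindqvist, Achebe, Delgado, Chaudhari, Castillo, Greco, Harlow and Eriksen, by years in holy orders (higher first): Lindqvist (31 years) before Achebe, Delgado and Chaudhari (27 years) before Castillo, Greco and Harlow (17 years) before Eriksen (6 years).
Among Achebe, Delgado and Chaudhari, by date of consecration or institution (earlier first): Achebe and Delgado (24 Mar 2006) before Chaudhari (10 Aug 2006).
Among Achebe and Delgado, alphabetically by surname: Achebe before Delgado.
Castillo, Greco and Harlow all have date of consecration or institution 3 Jun 2005, so the next rule applies.
Among Castillo, Greco and Harlow, alphabetically by surname: Castillo before Greco before Harlow.
Order: Nakamura, Ruiz, Lindqvist, Achebe, Delgado, Chaudhari, Castillo, Greco, Harlow, Eriksen.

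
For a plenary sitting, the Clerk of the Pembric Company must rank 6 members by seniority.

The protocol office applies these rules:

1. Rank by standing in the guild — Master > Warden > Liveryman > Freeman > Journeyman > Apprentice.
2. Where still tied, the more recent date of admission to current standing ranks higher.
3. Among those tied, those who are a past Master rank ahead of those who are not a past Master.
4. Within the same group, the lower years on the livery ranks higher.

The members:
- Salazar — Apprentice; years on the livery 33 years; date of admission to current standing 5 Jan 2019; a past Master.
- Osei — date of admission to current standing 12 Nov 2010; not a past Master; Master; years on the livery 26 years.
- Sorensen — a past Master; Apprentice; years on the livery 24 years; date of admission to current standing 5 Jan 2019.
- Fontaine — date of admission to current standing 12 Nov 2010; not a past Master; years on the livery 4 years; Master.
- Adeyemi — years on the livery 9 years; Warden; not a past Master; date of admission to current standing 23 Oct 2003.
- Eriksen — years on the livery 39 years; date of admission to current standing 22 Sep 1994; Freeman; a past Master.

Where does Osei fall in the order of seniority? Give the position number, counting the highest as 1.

2

By standing in the guild: Fontaine and Osei (Master); then Adeyemi (Warden); then Eriksen (Freeman); then Sorensen and Salazar (Apprentice).
Fontaine and Osei both have date of admission to current standing 12 Nov 2010, so the next rule applies.
Fontaine and Osei are each not a past Master, so the next rule applies.
Among Fontaine and Osei, by years on the livery (lower first): Fontaine (4 years) before Osei (26 years).
Sorensen and Salazar both have date of admission to current standing 5 Jan 2019, so the next rule applies.
Sorensen and Salazar are each a past Master, so the next rule applies.
Among Sorensen and Salazar, by years on the livery (lower first): Sorensen (24 years) before Salazar (33 years).
Order: Fontaine, Osei, Adeyemi, Eriksen, Sorensen, Salazar. So position 2.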